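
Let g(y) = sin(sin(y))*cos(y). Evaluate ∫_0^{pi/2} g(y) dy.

Let u = sin(y), so du = cos(y) dy. When y = 0, u = 0; when y = pi/2, u = 1.
The integral becomes ∫ sin(u) du from 0 to 1, with antiderivative -cos(u).
Back in y: F(y) = -cos(sin(y)).
Then F(pi/2) - F(0) = (-cos(1)) - (-1) = 1 - cos(1).

1 - cos(1)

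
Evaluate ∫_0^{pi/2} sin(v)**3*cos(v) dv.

1/4

Let u = sin(v), so du = cos(v) dv. When v = 0, u = 0; when v = pi/2, u = 1.
The integral becomes ∫ u**3 du from 0 to 1, with antiderivative u**4/4.
Back in v: F(v) = sin(v)**4/4.
Then F(pi/2) - F(0) = (1/4) - (0) = 1/4.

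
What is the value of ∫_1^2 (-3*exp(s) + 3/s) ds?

An antiderivative is F(s) = -3*exp(s) + 3*log(s).
Then F(2) - F(1) = (-3*exp(2) + 3*log(2)) - (-3*exp(1)) = -3*exp(2) + 3*log(2) + 3*exp(1).

-3*exp(2) + 3*log(2) + 3*exp(1)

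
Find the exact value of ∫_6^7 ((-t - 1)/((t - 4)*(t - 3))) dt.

Factor the denominator: t**2 - 7*t + 12 = (t - 3)(t - 4).
Partial fractions: (-t - 1)/((t - 4)*(t - 3)) = 4/(t - 3) - 5/(t - 4).
An antiderivative is F(t) = -5*log(t - 4) + 4*log(t - 3).
Then F(7) - F(6) = (-5*log(3) + 8*log(2)) - (log(81/32)) = -9*log(3) + 13*log(2).

-9*log(3) + 13*log(2)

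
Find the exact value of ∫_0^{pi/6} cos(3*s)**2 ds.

pi/12

Use the identity cos^2(3*s) = (1 + cos(6*s))/2.
An antiderivative is F(s) = s/2 + sin(6*s)/12.
Then F(pi/6) - F(0) = (pi/12) - (0) = pi/12.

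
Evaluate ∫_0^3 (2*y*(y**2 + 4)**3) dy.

28305/4

Let u = y**2 + 4, so du = 2*y dy. When y = 0, u = 4; when y = 3, u = 13.
The integral becomes ∫ u**3 du from 4 to 13, with antiderivative u**4/4.
Back in y: F(y) = (y**2 + 4)**4/4.
Then F(3) - F(0) = (28561/4) - (64) = 28305/4.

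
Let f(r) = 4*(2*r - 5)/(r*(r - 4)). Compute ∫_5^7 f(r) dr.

-5*log(5) + 3*log(3) + 5*log(7)

Factor the denominator: r**2 - 4*r = r(r - 4).
Partial fractions: 4*(2*r - 5)/(r*(r - 4)) = 5/r + 3/(r - 4).
An antiderivative is F(r) = 5*log(r) + 3*log(r - 4).
Then F(7) - F(5) = (3*log(3) + 5*log(7)) - (5*log(5)) = -5*log(5) + 3*log(3) + 5*log(7).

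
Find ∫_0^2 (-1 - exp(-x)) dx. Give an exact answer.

An antiderivative is F(x) = -x + exp(-x).
Then F(2) - F(0) = (-2 + exp(-2)) - (1) = -3 + exp(-2).

-3 + exp(-2)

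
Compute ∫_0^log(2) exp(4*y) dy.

15/4

Let u = exp(y), so du = exp(y) dy. When y = 0, u = 1; when y = log(2), u = 2.
The integral becomes ∫ u**3 du from 1 to 2, with antiderivative u**4/4.
Back in y: F(y) = exp(4*y)/4.
Then F(log(2)) - F(0) = (4) - (1/4) = 15/4.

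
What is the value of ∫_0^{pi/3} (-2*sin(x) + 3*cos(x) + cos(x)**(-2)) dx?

-1 + 5*sqrt(3)/2

An antiderivative is F(x) = 3*sin(x) + 2*cos(x) + tan(x).
Then F(pi/3) - F(0) = (1 + 5*sqrt(3)/2) - (2) = -1 + 5*sqrt(3)/2.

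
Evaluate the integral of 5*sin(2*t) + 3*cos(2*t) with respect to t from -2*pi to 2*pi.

An antiderivative is F(t) = 3*sin(2*t)/2 - 5*cos(2*t)/2.
Then F(2*pi) - F(-2*pi) = (-5/2) - (-5/2) = 0.

0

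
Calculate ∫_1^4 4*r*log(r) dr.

Integrate by parts once (u = ln r, dv = 4*r dr).
An antiderivative is F(r) = r**2*(2*log(r) - 1).
Then F(4) - F(1) = (-16 + 64*log(2)) - (-1) = -15 + 64*log(2).

-15 + 64*log(2)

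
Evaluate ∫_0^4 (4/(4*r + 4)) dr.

An antiderivative is F(r) = log(4*r + 4).
Then F(4) - F(0) = (log(20)) - (log(4)) = log(5).

log(5)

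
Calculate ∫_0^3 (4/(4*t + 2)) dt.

log(7)

Let u = 4*t + 2, so du = 4 dt. When t = 0, u = 2; when t = 3, u = 14.
The integral becomes ∫ 1/u du from 2 to 14, with antiderivative log(u).
Back in t: F(t) = log(4*t + 2).
Then F(3) - F(0) = (log(14)) - (log(2)) = log(7).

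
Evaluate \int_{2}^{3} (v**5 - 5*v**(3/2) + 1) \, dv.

By the power rule, an antiderivative is F(v) = v**6/6 - 2*v**(5/2) + v.
Then F(3) - F(2) = (249/2 - 18*sqrt(3)) - (38/3 - 8*sqrt(2)) = -18*sqrt(3) + 8*sqrt(2) + 671/6.

-18*sqrt(3) + 8*sqrt(2) + 671/6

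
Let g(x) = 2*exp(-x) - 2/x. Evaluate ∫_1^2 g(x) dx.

An antiderivative is F(x) = -2*log(x) - 2*exp(-x).
Then F(2) - F(1) = (-2*log(2) - 2*exp(-2)) - (-2*exp(-1)) = -2*log(2) - 2*exp(-2) + 2*exp(-1).

-2*log(2) - 2*exp(-2) + 2*exp(-1)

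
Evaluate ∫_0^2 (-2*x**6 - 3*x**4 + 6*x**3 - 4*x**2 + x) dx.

-4246/105

By the power rule, an antiderivative is F(x) = -2*x**7/7 - 3*x**5/5 + 3*x**4/2 - 4*x**3/3 + x**2/2.
Then F(2) - F(0) = (-4246/105) - (0) = -4246/105.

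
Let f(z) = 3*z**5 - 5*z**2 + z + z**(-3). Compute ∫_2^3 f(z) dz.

By the power rule, an antiderivative is F(z) = z**6/2 - 5*z**3/3 + z**2/2 - 1/(2*z**2).
Then F(3) - F(2) = (5831/18) - (493/24) = 21845/72.

21845/72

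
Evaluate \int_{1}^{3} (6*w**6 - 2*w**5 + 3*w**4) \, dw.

By the power rule, an antiderivative is F(w) = 6*w**7/7 - w**6/3 + 3*w**5/5.
Then F(3) - F(1) = (62208/35) - (118/105) = 186506/105.

186506/105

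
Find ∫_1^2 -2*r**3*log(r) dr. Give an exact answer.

Integrate by parts once (u = ln r, dv = -2*r**3 dr).
An antiderivative is F(r) = -r**4*(4*log(r) - 1)/8.
Then F(2) - F(1) = (2 - 8*log(2)) - (1/8) = 15/8 - 8*log(2).

15/8 - 8*log(2)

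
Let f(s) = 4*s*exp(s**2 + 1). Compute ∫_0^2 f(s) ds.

-2*exp(1)*(1 - exp(4))

Let u = s**2 + 1, so du = 2*s ds. When s = 0, u = 1; when s = 2, u = 5.
The integral becomes 2·∫ exp(u) du from 1 to 5, with antiderivative 2*exp(u).
Back in s: F(s) = 2*exp(s**2 + 1).
Then F(2) - F(0) = (2*exp(5)) - (2*exp(1)) = -2*exp(1)*(1 - exp(4)).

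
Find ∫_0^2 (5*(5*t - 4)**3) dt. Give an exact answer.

260

Let u = 5*t - 4, so du = 5 dt. When t = 0, u = -4; when t = 2, u = 6.
The integral becomes ∫ u**3 du from -4 to 6, with antiderivative u**4/4.
Back in t: F(t) = (5*t - 4)**4/4.
Then F(2) - F(0) = (324) - (64) = 260.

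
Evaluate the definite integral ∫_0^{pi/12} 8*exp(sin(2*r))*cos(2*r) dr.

-4 + 4*exp(1/2)

Let u = sin(2*r), so du = 2*cos(2*r) dr. When r = 0, u = 0; when r = pi/12, u = 1/2.
The integral becomes 4·∫ exp(u) du from 0 to 1/2, with antiderivative 4*exp(u).
Back in r: F(r) = 4*exp(sin(2*r)).
Then F(pi/12) - F(0) = (4*exp(1/2)) - (4) = -4 + 4*exp(1/2).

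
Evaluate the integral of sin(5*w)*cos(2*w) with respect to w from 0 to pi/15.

-11*sqrt(5)/336 - sqrt(30 - 6*sqrt(5))/112 + 23/112

Use the identity sin(5*w)cos(2*w) = [sin(7*w) + sin(3*w)]/2.
An antiderivative is F(w) = -cos(3*w)/6 - cos(7*w)/14.
Then F(pi/15) - F(0) = (-11*sqrt(5)/336 - sqrt(30 - 6*sqrt(5))/112 - 11/336) - (-5/21) = -11*sqrt(5)/336 - sqrt(30 - 6*sqrt(5))/112 + 23/112.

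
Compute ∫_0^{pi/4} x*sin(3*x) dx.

sqrt(2)*(4 + 3*pi)/72

Integrate by parts once (u = x, dv = sin(3*x) dx).
An antiderivative is F(x) = -x*cos(3*x)/3 + sin(3*x)/9.
Then F(pi/4) - F(0) = (sqrt(2)*(4 + 3*pi)/72) - (0) = sqrt(2)*(4 + 3*pi)/72.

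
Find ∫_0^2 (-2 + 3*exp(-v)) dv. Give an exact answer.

-1 - 3*exp(-2)

An antiderivative is F(v) = -2*v - 3*exp(-v).
Then F(2) - F(0) = (-4 - 3*exp(-2)) - (-3) = -1 - 3*exp(-2).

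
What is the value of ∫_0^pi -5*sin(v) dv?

An antiderivative is F(v) = 5*cos(v).
Then F(pi) - F(0) = (-5) - (5) = -10.

-10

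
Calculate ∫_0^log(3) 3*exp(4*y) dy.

60

Let u = exp(y), so du = exp(y) dy. When y = 0, u = 1; when y = log(3), u = 3.
The integral becomes 3·∫ u**3 du from 1 to 3, with antiderivative 3*u**4/4.
Back in y: F(y) = 3*exp(4*y)/4.
Then F(log(3)) - F(0) = (243/4) - (3/4) = 60.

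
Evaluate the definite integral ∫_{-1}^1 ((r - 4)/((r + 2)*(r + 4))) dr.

-7*log(3) + 4*log(5)

Factor the denominator: r**2 + 6*r + 8 = (r + 4)(r + 2).
Partial fractions: (r - 4)/((r + 2)*(r + 4)) = 4/(r + 4) - 3/(r + 2).
An antiderivative is F(r) = -3*log(r + 2) + 4*log(r + 4).
Then F(1) - F(-1) = (-3*log(3) + 4*log(5)) - (log(81)) = -7*log(3) + 4*log(5).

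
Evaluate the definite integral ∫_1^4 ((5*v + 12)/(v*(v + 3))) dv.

log(7) + 6*log(2)

Factor the denominator: v**2 + 3*v = (v + 3)v.
Partial fractions: (5*v + 12)/(v*(v + 3)) = 1/(v + 3) + 4/v.
An antiderivative is F(v) = 4*log(v) + log(v + 3).
Then F(4) - F(1) = (log(7) + 8*log(2)) - (log(4)) = log(7) + 6*log(2).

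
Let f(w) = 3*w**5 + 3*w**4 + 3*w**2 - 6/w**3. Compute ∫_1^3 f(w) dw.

By the power rule, an antiderivative is F(w) = w**6/2 + 3*w**5/5 + w**3 + 3/w**2.
Then F(3) - F(1) = (16129/30) - (51/10) = 7988/15.

7988/15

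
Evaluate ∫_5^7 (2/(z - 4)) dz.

An antiderivative is F(z) = 2*log(z - 4).
Then F(7) - F(5) = (log(9)) - (0) = log(9).

log(9)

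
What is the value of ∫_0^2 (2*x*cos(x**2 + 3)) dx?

Let u = x**2 + 3, so du = 2*x dx. When x = 0, u = 3; when x = 2, u = 7.
The integral becomes ∫ cos(u) du from 3 to 7, with antiderivative sin(u).
Back in x: F(x) = sin(x**2 + 3).
Then F(2) - F(0) = (sin(7)) - (sin(3)) = -sin(3) + sin(7).

-sin(3) + sin(7)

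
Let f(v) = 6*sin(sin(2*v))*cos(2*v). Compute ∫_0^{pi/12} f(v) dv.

3 - 3*cos(1/2)

Let u = sin(2*v), so du = 2*cos(2*v) dv. When v = 0, u = 0; when v = pi/12, u = 1/2.
The integral becomes 3·∫ sin(u) du from 0 to 1/2, with antiderivative -3*cos(u).
Back in v: F(v) = -3*cos(sin(2*v)).
Then F(pi/12) - F(0) = (-3*cos(1/2)) - (-3) = 3 - 3*cos(1/2).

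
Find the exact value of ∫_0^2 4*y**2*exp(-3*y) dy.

Integrate by parts twice (u = y^2, dv = 4*exp(-3*y) dy).
An antiderivative is F(y) = (-36*y**2 - 24*y - 8)*exp(-3*y)/27.
Then F(2) - F(0) = (-200*exp(-6)/27) - (-8/27) = 8/27 - 200*exp(-6)/27.

8/27 - 200*exp(-6)/27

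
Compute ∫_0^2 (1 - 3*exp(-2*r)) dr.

(3 + exp(4))*exp(-4)/2

An antiderivative is F(r) = r + 3*exp(-2*r)/2.
Then F(2) - F(0) = (3*exp(-4)/2 + 2) - (3/2) = (3 + exp(4))*exp(-4)/2.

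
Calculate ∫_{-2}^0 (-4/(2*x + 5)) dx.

An antiderivative is F(x) = -2*log(2*x + 5).
Then F(0) - F(-2) = (-log(25)) - (0) = -log(25).

-log(25)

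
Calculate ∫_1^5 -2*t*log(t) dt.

Integrate by parts once (u = ln t, dv = -2*t dt).
An antiderivative is F(t) = -t**2*(2*log(t) - 1)/2.
Then F(5) - F(1) = (25/2 - 25*log(5)) - (1/2) = 12 - 25*log(5).

12 - 25*log(5)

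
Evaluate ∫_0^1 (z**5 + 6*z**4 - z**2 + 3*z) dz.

By the power rule, an antiderivative is F(z) = z**6/6 + 6*z**5/5 - z**3/3 + 3*z**2/2.
Then F(1) - F(0) = (38/15) - (0) = 38/15.

38/15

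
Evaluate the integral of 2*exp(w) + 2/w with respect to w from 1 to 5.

-2*exp(1) + 2*log(5) + 2*exp(5)

An antiderivative is F(w) = 2*exp(w) + 2*log(w).
Then F(5) - F(1) = (2*log(5) + 2*exp(5)) - (2*exp(1)) = -2*exp(1) + 2*log(5) + 2*exp(5).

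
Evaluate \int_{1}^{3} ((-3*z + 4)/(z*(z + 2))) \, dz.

Factor the denominator: z**2 + 2*z = (z + 2)z.
Partial fractions: (-3*z + 4)/(z*(z + 2)) = -5/(z + 2) + 2/z.
An antiderivative is F(z) = 2*log(z) - 5*log(z + 2).
Then F(3) - F(1) = (-5*log(5) + 2*log(3)) - (-5*log(3)) = -5*log(5) + 7*log(3).

-5*log(5) + 7*log(3)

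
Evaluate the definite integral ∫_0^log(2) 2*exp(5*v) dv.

Let u = exp(v), so du = exp(v) dv. When v = 0, u = 1; when v = log(2), u = 2.
The integral becomes 2·∫ u**4 du from 1 to 2, with antiderivative 2*u**5/5.
Back in v: F(v) = 2*exp(5*v)/5.
Then F(log(2)) - F(0) = (64/5) - (2/5) = 62/5.

62/5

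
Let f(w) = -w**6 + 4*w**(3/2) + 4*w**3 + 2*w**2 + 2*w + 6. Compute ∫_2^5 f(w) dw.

By the power rule, an antiderivative is F(w) = -w**7/7 + 8*w**(5/2)/5 + w**4 + 2*w**3/3 + w**2 + 6*w.
Then F(5) - F(2) = (-218345/21 + 40*sqrt(5)) - (32*sqrt(2)/5 + 400/21) = -72915/7 - 32*sqrt(2)/5 + 40*sqrt(5).

-72915/7 - 32*sqrt(2)/5 + 40*sqrt(5)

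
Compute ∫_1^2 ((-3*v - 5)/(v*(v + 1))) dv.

Factor the denominator: v**2 + v = (v + 1)v.
Partial fractions: (-3*v - 5)/(v*(v + 1)) = 2/(v + 1) - 5/v.
An antiderivative is F(v) = -5*log(v) + 2*log(v + 1).
Then F(2) - F(1) = (log(9/32)) - (log(4)) = -7*log(2) + 2*log(3).

-7*log(2) + 2*log(3)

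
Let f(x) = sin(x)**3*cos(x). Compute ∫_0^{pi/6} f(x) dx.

Let u = sin(x), so du = cos(x) dx. When x = 0, u = 0; when x = pi/6, u = 1/2.
The integral becomes ∫ u**3 du from 0 to 1/2, with antiderivative u**4/4.
Back in x: F(x) = sin(x)**4/4.
Then F(pi/6) - F(0) = (1/64) - (0) = 1/64.

1/64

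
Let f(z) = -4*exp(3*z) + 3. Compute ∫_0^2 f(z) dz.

22/3 - 4*exp(6)/3

An antiderivative is F(z) = -4*exp(3*z)/3 + 3*z.
Then F(2) - F(0) = (6 - 4*exp(6)/3) - (-4/3) = 22/3 - 4*exp(6)/3.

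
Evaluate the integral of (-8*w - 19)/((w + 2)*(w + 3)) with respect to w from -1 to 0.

-5*log(3) + 2*log(2)

Factor the denominator: w**2 + 5*w + 6 = (w + 3)(w + 2).
Partial fractions: (-8*w - 19)/((w + 2)*(w + 3)) = -5/(w + 3) - 3/(w + 2).
An antiderivative is F(w) = -3*log(w + 2) - 5*log(w + 3).
Then F(0) - F(-1) = (-5*log(3) - 3*log(2)) - (-log(32)) = -5*log(3) + 2*log(2).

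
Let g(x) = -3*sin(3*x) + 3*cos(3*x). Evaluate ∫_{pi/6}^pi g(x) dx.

An antiderivative is F(x) = sin(3*x) + cos(3*x).
Then F(pi) - F(pi/6) = (-1) - (1) = -2.

-2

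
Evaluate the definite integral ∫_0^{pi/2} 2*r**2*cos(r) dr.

Integrate by parts twice (u = r^2, dv = 2*cos(r) dr).
An antiderivative is F(r) = 2*r**2*sin(r) + 4*r*cos(r) - 4*sin(r).
Then F(pi/2) - F(0) = (-4 + pi**2/2) - (0) = -4 + pi**2/2.

-4 + pi**2/2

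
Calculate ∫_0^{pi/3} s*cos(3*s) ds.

-2/9

Integrate by parts once (u = s, dv = cos(3*s) ds).
An antiderivative is F(s) = s*sin(3*s)/3 + cos(3*s)/9.
Then F(pi/3) - F(0) = (-1/9) - (1/9) = -2/9.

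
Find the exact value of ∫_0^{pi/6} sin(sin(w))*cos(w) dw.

1 - cos(1/2)

Let u = sin(w), so du = cos(w) dw. When w = 0, u = 0; when w = pi/6, u = 1/2.
The integral becomes ∫ sin(u) du from 0 to 1/2, with antiderivative -cos(u).
Back in w: F(w) = -cos(sin(w)).
Then F(pi/6) - F(0) = (-cos(1/2)) - (-1) = 1 - cos(1/2).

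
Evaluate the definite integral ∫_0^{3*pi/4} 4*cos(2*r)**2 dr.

3*pi/2

Use the identity cos^2(2*r) = (1 + cos(4*r))/2.
An antiderivative is F(r) = 2*r + sin(4*r)/2.
Then F(3*pi/4) - F(0) = (3*pi/2) - (0) = 3*pi/2.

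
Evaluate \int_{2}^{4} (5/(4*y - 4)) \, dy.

5*log(3)/4

An antiderivative is F(y) = 5*log(4*y - 4)/4.
Then F(4) - F(2) = (5*log(12)/4) - (5*log(2)/2) = 5*log(3)/4.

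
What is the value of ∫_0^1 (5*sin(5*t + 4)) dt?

cos(4) - cos(9)

Let u = 5*t + 4, so du = 5 dt. When t = 0, u = 4; when t = 1, u = 9.
The integral becomes ∫ sin(u) du from 4 to 9, with antiderivative -cos(u).
Back in t: F(t) = -cos(5*t + 4).
Then F(1) - F(0) = (-cos(9)) - (-cos(4)) = cos(4) - cos(9).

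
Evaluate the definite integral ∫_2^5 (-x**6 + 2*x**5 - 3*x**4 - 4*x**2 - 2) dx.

-279063/35

By the power rule, an antiderivative is F(x) = -x**7/7 + x**6/3 - 3*x**5/5 - 4*x**3/3 - 2*x.
Then F(5) - F(2) = (-168085/21) - (-3236/105) = -279063/35.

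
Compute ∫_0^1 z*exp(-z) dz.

1 - 2*exp(-1)

Integrate by parts once (u = z, dv = exp(-z) dz).
An antiderivative is F(z) = (-z - 1)*exp(-z).
Then F(1) - F(0) = (-2*exp(-1)) - (-1) = 1 - 2*exp(-1).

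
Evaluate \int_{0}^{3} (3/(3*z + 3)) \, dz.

log(4)

An antiderivative is F(z) = log(3*z + 3).
Then F(3) - F(0) = (log(12)) - (log(3)) = log(4).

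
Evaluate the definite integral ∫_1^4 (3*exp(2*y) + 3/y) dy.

An antiderivative is F(y) = 3*exp(2*y)/2 + 3*log(y).
Then F(4) - F(1) = (log(64) + 3*exp(8)/2) - (3*exp(2)/2) = -3*exp(2)/2 + log(64) + 3*exp(8)/2.

-3*exp(2)/2 + log(64) + 3*exp(8)/2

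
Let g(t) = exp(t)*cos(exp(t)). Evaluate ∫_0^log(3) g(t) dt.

-sin(1) + sin(3)

Let u = exp(t), so du = exp(t) dt. When t = 0, u = 1; when t = log(3), u = 3.
The integral becomes ∫ cos(u) du from 1 to 3, with antiderivative sin(u).
Back in t: F(t) = sin(exp(t)).
Then F(log(3)) - F(0) = (sin(3)) - (sin(1)) = -sin(1) + sin(3).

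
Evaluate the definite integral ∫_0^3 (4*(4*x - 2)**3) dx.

Let u = 4*x - 2, so du = 4 dx. When x = 0, u = -2; when x = 3, u = 10.
The integral becomes ∫ u**3 du from -2 to 10, with antiderivative u**4/4.
Back in x: F(x) = (4*x - 2)**4/4.
Then F(3) - F(0) = (2500) - (4) = 2496.

2496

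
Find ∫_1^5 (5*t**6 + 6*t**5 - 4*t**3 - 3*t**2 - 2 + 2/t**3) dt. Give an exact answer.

By the power rule, an antiderivative is F(t) = 5*t**7/7 + t**6 - t**4 - t**3 - 2*t - 1/t**2.
Then F(5) - F(1) = (12366993/175) - (-23/7) = 12367568/175.

12367568/175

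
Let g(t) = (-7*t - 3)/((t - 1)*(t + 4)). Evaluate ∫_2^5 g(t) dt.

Factor the denominator: t**2 + 3*t - 4 = (t + 4)(t - 1).
Partial fractions: (-7*t - 3)/((t - 1)*(t + 4)) = -5/(t + 4) - 2/(t - 1).
An antiderivative is F(t) = -2*log(t - 1) - 5*log(t + 4).
Then F(5) - F(2) = (-10*log(3) - 4*log(2)) - (-5*log(3) - 5*log(2)) = -5*log(3) + log(2).

-5*log(3) + log(2)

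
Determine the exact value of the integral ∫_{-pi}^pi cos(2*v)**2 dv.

pi

Use the identity cos^2(2*v) = (1 + cos(4*v))/2.
An antiderivative is F(v) = v/2 + sin(4*v)/8.
Then F(pi) - F(-pi) = (pi/2) - (-pi/2) = pi.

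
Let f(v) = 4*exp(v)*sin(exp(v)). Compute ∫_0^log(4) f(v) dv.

Let u = exp(v), so du = exp(v) dv. When v = 0, u = 1; when v = log(4), u = 4.
The integral becomes 4·∫ sin(u) du from 1 to 4, with antiderivative -4*cos(u).
Back in v: F(v) = -4*cos(exp(v)).
Then F(log(4)) - F(0) = (-4*cos(4)) - (-4*cos(1)) = 4*cos(1) - 4*cos(4).

4*cos(1) - 4*cos(4)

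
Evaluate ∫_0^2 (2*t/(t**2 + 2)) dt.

Let u = t**2 + 2, so du = 2*t dt. When t = 0, u = 2; when t = 2, u = 6.
The integral becomes ∫ 1/u du from 2 to 6, with antiderivative log(u).
Back in t: F(t) = log(t**2 + 2).
Then F(2) - F(0) = (log(6)) - (log(2)) = log(3).

log(3)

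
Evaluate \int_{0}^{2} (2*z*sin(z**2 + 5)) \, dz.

Let u = z**2 + 5, so du = 2*z dz. When z = 0, u = 5; when z = 2, u = 9.
The integral becomes ∫ sin(u) du from 5 to 9, with antiderivative -cos(u).
Back in z: F(z) = -cos(z**2 + 5).
Then F(2) - F(0) = (-cos(9)) - (-cos(5)) = cos(5) - cos(9).

cos(5) - cos(9)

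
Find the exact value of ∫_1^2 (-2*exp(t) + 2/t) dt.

-2*exp(2) + 2*log(2) + 2*exp(1)

An antiderivative is F(t) = -2*exp(t) + 2*log(t).
Then F(2) - F(1) = (-2*exp(2) + 2*log(2)) - (-2*exp(1)) = -2*exp(2) + 2*log(2) + 2*exp(1).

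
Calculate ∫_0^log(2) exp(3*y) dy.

Let u = exp(y), so du = exp(y) dy. When y = 0, u = 1; when y = log(2), u = 2.
The integral becomes ∫ u**2 du from 1 to 2, with antiderivative u**3/3.
Back in y: F(y) = exp(3*y)/3.
Then F(log(2)) - F(0) = (8/3) - (1/3) = 7/3.

7/3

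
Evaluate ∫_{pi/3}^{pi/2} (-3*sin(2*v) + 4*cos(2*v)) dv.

An antiderivative is F(v) = 2*sin(2*v) + 3*cos(2*v)/2.
Then F(pi/2) - F(pi/3) = (-3/2) - (-3/4 + sqrt(3)) = -sqrt(3) - 3/4.

-sqrt(3) - 3/4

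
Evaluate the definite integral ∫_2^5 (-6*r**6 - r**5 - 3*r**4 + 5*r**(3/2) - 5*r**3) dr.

-10089117/140 - 8*sqrt(2) + 50*sqrt(5)

By the power rule, an antiderivative is F(r) = -6*r**7/7 - r**6/6 + 2*r**(5/2) - 3*r**5/5 - 5*r**4/4.
Then F(5) - F(2) = (-6066875/84 + 50*sqrt(5)) - (-16756/105 + 8*sqrt(2)) = -10089117/140 - 8*sqrt(2) + 50*sqrt(5).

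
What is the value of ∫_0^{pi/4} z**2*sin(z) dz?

-2 - sqrt(2)*pi**2/32 + sqrt(2)*pi/4 + sqrt(2)

Integrate by parts twice (u = z^2, dv = sin(z) dz).
An antiderivative is F(z) = -z**2*cos(z) + 2*z*sin(z) + 2*cos(z).
Then F(pi/4) - F(0) = (sqrt(2)*(-pi**2 + 8*pi + 32)/32) - (2) = -2 - sqrt(2)*pi**2/32 + sqrt(2)*pi/4 + sqrt(2).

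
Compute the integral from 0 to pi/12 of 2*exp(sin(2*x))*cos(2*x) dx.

-1 + exp(1/2)

Let u = sin(2*x), so du = 2*cos(2*x) dx. When x = 0, u = 0; when x = pi/12, u = 1/2.
The integral becomes ∫ exp(u) du from 0 to 1/2, with antiderivative exp(u).
Back in x: F(x) = exp(sin(2*x)).
Then F(pi/12) - F(0) = (exp(1/2)) - (1) = -1 + exp(1/2).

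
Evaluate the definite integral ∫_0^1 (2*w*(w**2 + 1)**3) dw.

Let u = w**2 + 1, so du = 2*w dw. When w = 0, u = 1; when w = 1, u = 2.
The integral becomes ∫ u**3 du from 1 to 2, with antiderivative u**4/4.
Back in w: F(w) = (w**2 + 1)**4/4.
Then F(1) - F(0) = (4) - (1/4) = 15/4.

15/4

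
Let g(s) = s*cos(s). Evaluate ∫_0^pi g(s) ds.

-2

Integrate by parts once (u = s, dv = cos(s) ds).
An antiderivative is F(s) = s*sin(s) + cos(s).
Then F(pi) - F(0) = (-1) - (1) = -2.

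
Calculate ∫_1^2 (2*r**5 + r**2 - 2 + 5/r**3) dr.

By the power rule, an antiderivative is F(r) = r**6/3 + r**3/3 - 2*r - 5/(2*r**2).
Then F(2) - F(1) = (155/8) - (-23/6) = 557/24.

557/24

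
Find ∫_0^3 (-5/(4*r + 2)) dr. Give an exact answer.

-5*log(7)/4

An antiderivative is F(r) = -5*log(4*r + 2)/4.
Then F(3) - F(0) = (-5*log(14)/4) - (-5*log(2)/4) = -5*log(7)/4.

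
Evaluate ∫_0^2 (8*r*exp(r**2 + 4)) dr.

-4*(1 - exp(4))*exp(4)

Let u = r**2 + 4, so du = 2*r dr. When r = 0, u = 4; when r = 2, u = 8.
The integral becomes 4·∫ exp(u) du from 4 to 8, with antiderivative 4*exp(u).
Back in r: F(r) = 4*exp(r**2 + 4).
Then F(2) - F(0) = (4*exp(8)) - (4*exp(4)) = -4*(1 - exp(4))*exp(4).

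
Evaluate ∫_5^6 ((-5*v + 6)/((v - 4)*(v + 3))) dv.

Factor the denominator: v**2 - v - 12 = (v + 3)(v - 4).
Partial fractions: (-5*v + 6)/((v - 4)*(v + 3)) = -3/(v + 3) - 2/(v - 4).
An antiderivative is F(v) = -2*log(v - 4) - 3*log(v + 3).
Then F(6) - F(5) = (-6*log(3) - 2*log(2)) - (-9*log(2)) = -6*log(3) + 7*log(2).

-6*log(3) + 7*log(2)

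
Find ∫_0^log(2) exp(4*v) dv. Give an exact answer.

Let u = exp(v), so du = exp(v) dv. When v = 0, u = 1; when v = log(2), u = 2.
The integral becomes ∫ u**3 du from 1 to 2, with antiderivative u**4/4.
Back in v: F(v) = exp(4*v)/4.
Then F(log(2)) - F(0) = (4) - (1/4) = 15/4.

15/4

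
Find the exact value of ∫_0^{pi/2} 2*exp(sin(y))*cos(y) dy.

-2 + 2*E

Let u = sin(y), so du = cos(y) dy. When y = 0, u = 0; when y = pi/2, u = 1.
The integral becomes 2·∫ exp(u) du from 0 to 1, with antiderivative 2*exp(u).
Back in y: F(y) = 2*exp(sin(y)).
Then F(pi/2) - F(0) = (2*E) - (2) = -2 + 2*E.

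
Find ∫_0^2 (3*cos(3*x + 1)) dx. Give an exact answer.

-sin(1) + sin(7)

Let u = 3*x + 1, so du = 3 dx. When x = 0, u = 1; when x = 2, u = 7.
The integral becomes ∫ cos(u) du from 1 to 7, with antiderivative sin(u).
Back in x: F(x) = sin(3*x + 1).
Then F(2) - F(0) = (sin(7)) - (sin(1)) = -sin(1) + sin(7).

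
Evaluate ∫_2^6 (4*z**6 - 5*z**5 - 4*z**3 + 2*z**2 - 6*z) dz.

838784/7

By the power rule, an antiderivative is F(z) = 4*z**7/7 - 5*z**6/6 - z**4 + 2*z**3/3 - 3*z**2.
Then F(6) - F(2) = (838764/7) - (-20/7) = 838784/7.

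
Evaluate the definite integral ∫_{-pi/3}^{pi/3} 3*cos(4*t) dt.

An antiderivative is F(t) = 3*sin(4*t)/4.
Then F(pi/3) - F(-pi/3) = (-3*sqrt(3)/8) - (3*sqrt(3)/8) = -3*sqrt(3)/4.

-3*sqrt(3)/4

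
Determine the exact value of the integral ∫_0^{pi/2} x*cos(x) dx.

Integrate by parts once (u = x, dv = cos(x) dx).
An antiderivative is F(x) = x*sin(x) + cos(x).
Then F(pi/2) - F(0) = (pi/2) - (1) = -1 + pi/2.

-1 + pi/2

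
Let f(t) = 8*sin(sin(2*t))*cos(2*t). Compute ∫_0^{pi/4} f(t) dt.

4 - 4*cos(1)

Let u = sin(2*t), so du = 2*cos(2*t) dt. When t = 0, u = 0; when t = pi/4, u = 1.
The integral becomes 4·∫ sin(u) du from 0 to 1, with antiderivative -4*cos(u).
Back in t: F(t) = -4*cos(sin(2*t)).
Then F(pi/4) - F(0) = (-4*cos(1)) - (-4) = 4 - 4*cos(1).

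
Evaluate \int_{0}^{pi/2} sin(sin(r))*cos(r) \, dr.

1 - cos(1)

Let u = sin(r), so du = cos(r) dr. When r = 0, u = 0; when r = pi/2, u = 1.
The integral becomes ∫ sin(u) du from 0 to 1, with antiderivative -cos(u).
Back in r: F(r) = -cos(sin(r)).
Then F(pi/2) - F(0) = (-cos(1)) - (-1) = 1 - cos(1).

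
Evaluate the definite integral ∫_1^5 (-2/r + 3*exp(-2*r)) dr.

An antiderivative is F(r) = -2*log(r) - 3*exp(-2*r)/2.
Then F(5) - F(1) = (-2*log(5) - 3*exp(-10)/2) - (-3*exp(-2)/2) = -2*log(5) - 3*exp(-10)/2 + 3*exp(-2)/2.

-2*log(5) - 3*exp(-10)/2 + 3*exp(-2)/2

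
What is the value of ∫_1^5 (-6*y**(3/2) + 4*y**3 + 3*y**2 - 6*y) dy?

By the power rule, an antiderivative is F(y) = -12*y**(5/2)/5 + y**4 + y**3 - 3*y**2.
Then F(5) - F(1) = (675 - 60*sqrt(5)) - (-17/5) = 3392/5 - 60*sqrt(5).

3392/5 - 60*sqrt(5)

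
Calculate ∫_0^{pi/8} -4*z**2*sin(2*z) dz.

-sqrt(2)/2 - sqrt(2)*pi/8 + sqrt(2)*pi**2/64 + 1

Integrate by parts twice (u = z^2, dv = -4*sin(2*z) dz).
An antiderivative is F(z) = 2*z**2*cos(2*z) - 2*z*sin(2*z) - cos(2*z).
Then F(pi/8) - F(0) = (sqrt(2)*(-32 - 8*pi + pi**2)/64) - (-1) = -sqrt(2)/2 - sqrt(2)*pi/8 + sqrt(2)*pi**2/64 + 1.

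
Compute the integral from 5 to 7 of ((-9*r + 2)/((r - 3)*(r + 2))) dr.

-8*log(3) - 5*log(2) + 4*log(7)

Factor the denominator: r**2 - r - 6 = (r + 2)(r - 3).
Partial fractions: (-9*r + 2)/((r - 3)*(r + 2)) = -4/(r + 2) - 5/(r - 3).
An antiderivative is F(r) = -5*log(r - 3) - 4*log(r + 2).
Then F(7) - F(5) = (-8*log(3) - 10*log(2)) - (-4*log(7) - 5*log(2)) = -8*log(3) - 5*log(2) + 4*log(7).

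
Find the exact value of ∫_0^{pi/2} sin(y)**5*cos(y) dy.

Let u = sin(y), so du = cos(y) dy. When y = 0, u = 0; when y = pi/2, u = 1.
The integral becomes ∫ u**5 du from 0 to 1, with antiderivative u**6/6.
Back in y: F(y) = sin(y)**6/6.
Then F(pi/2) - F(0) = (1/6) - (0) = 1/6.

1/6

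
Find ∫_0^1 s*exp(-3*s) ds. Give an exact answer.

(-4 + exp(3))*exp(-3)/9

Integrate by parts once (u = s, dv = exp(-3*s) ds).
An antiderivative is F(s) = (-3*s - 1)*exp(-3*s)/9.
Then F(1) - F(0) = (-4*exp(-3)/9) - (-1/9) = (-4 + exp(3))*exp(-3)/9.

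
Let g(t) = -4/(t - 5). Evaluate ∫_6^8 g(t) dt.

An antiderivative is F(t) = -4*log(t - 5).
Then F(8) - F(6) = (-log(81)) - (0) = -log(81).

-log(81)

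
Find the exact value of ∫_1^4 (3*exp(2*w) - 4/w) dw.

An antiderivative is F(w) = 3*exp(2*w)/2 - 4*log(w).
Then F(4) - F(1) = (-8*log(2) + 3*exp(8)/2) - (3*exp(2)/2) = -3*exp(2)/2 - 8*log(2) + 3*exp(8)/2.

-3*exp(2)/2 - 8*log(2) + 3*exp(8)/2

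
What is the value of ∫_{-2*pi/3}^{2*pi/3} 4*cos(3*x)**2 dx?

Use the identity cos^2(3*x) = (1 + cos(6*x))/2.
An antiderivative is F(x) = 2*x + sin(6*x)/3.
Then F(2*pi/3) - F(-2*pi/3) = (4*pi/3) - (-4*pi/3) = 8*pi/3.

8*pi/3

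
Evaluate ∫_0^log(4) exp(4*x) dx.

255/4

Let u = exp(x), so du = exp(x) dx. When x = 0, u = 1; when x = log(4), u = 4.
The integral becomes ∫ u**3 du from 1 to 4, with antiderivative u**4/4.
Back in x: F(x) = exp(4*x)/4.
Then F(log(4)) - F(0) = (64) - (1/4) = 255/4.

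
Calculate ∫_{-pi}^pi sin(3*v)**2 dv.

Use the identity sin^2(3*v) = (1 - cos(6*v))/2.
An antiderivative is F(v) = v/2 - sin(6*v)/12.
Then F(pi) - F(-pi) = (pi/2) - (-pi/2) = pi.

pi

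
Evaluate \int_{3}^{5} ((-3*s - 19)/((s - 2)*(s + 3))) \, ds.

-7*log(3) + 4*log(2)

Factor the denominator: s**2 + s - 6 = (s + 3)(s - 2).
Partial fractions: (-3*s - 19)/((s - 2)*(s + 3)) = 2/(s + 3) - 5/(s - 2).
An antiderivative is F(s) = -5*log(s - 2) + 2*log(s + 3).
Then F(5) - F(3) = (-5*log(3) + 6*log(2)) - (log(36)) = -7*log(3) + 4*log(2).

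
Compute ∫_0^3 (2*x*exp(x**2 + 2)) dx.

-exp(2) + exp(11)

Let u = x**2 + 2, so du = 2*x dx. When x = 0, u = 2; when x = 3, u = 11.
The integral becomes ∫ exp(u) du from 2 to 11, with antiderivative exp(u).
Back in x: F(x) = exp(x**2 + 2).
Then F(3) - F(0) = (exp(11)) - (exp(2)) = -exp(2) + exp(11).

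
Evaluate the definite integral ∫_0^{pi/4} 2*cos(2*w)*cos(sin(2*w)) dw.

Let u = sin(2*w), so du = 2*cos(2*w) dw. When w = 0, u = 0; when w = pi/4, u = 1.
The integral becomes ∫ cos(u) du from 0 to 1, with antiderivative sin(u).
Back in w: F(w) = sin(sin(2*w)).
Then F(pi/4) - F(0) = (sin(1)) - (0) = sin(1).

sin(1)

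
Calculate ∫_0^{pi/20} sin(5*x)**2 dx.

-1/20 + pi/40

Use the identity sin^2(5*x) = (1 - cos(10*x))/2.
An antiderivative is F(x) = x/2 - sin(10*x)/20.
Then F(pi/20) - F(0) = (-1/20 + pi/40) - (0) = -1/20 + pi/40.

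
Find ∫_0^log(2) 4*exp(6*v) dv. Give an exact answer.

Let u = exp(v), so du = exp(v) dv. When v = 0, u = 1; when v = log(2), u = 2.
The integral becomes 4·∫ u**5 du from 1 to 2, with antiderivative 2*u**6/3.
Back in v: F(v) = 2*exp(6*v)/3.
Then F(log(2)) - F(0) = (128/3) - (2/3) = 42.

42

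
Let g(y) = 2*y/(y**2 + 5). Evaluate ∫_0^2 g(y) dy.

Let u = y**2 + 5, so du = 2*y dy. When y = 0, u = 5; when y = 2, u = 9.
The integral becomes ∫ 1/u du from 5 to 9, with antiderivative log(u).
Back in y: F(y) = log(y**2 + 5).
Then F(2) - F(0) = (log(9)) - (log(5)) = log(9/5).

log(9/5)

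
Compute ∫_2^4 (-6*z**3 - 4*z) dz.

-384

By the power rule, an antiderivative is F(z) = -3*z**4/2 - 2*z**2.
Then F(4) - F(2) = (-416) - (-32) = -384.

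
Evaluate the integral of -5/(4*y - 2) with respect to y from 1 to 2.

An antiderivative is F(y) = -5*log(4*y - 2)/4.
Then F(2) - F(1) = (-5*log(6)/4) - (-5*log(2)/4) = -5*log(3)/4.

-5*log(3)/4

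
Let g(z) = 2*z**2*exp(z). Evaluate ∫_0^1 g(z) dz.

-4 + 2*E

Integrate by parts twice (u = z^2, dv = 2*exp(z) dz).
An antiderivative is F(z) = (2*z**2 - 4*z + 4)*exp(z).
Then F(1) - F(0) = (2*E) - (4) = -4 + 2*E.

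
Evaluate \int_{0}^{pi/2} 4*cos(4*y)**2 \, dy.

Use the identity cos^2(4*y) = (1 + cos(8*y))/2.
An antiderivative is F(y) = 2*y + sin(8*y)/4.
Then F(pi/2) - F(0) = (pi) - (0) = pi.

pi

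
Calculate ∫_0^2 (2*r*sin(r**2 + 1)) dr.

Let u = r**2 + 1, so du = 2*r dr. When r = 0, u = 1; when r = 2, u = 5.
The integral becomes ∫ sin(u) du from 1 to 5, with antiderivative -cos(u).
Back in r: F(r) = -cos(r**2 + 1).
Then F(2) - F(0) = (-cos(5)) - (-cos(1)) = -cos(5) + cos(1).

-cos(5) + cos(1)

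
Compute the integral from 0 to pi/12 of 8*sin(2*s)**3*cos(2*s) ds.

1/16

Let u = sin(2*s), so du = 2*cos(2*s) ds. When s = 0, u = 0; when s = pi/12, u = 1/2.
The integral becomes 4·∫ u**3 du from 0 to 1/2, with antiderivative u**4.
Back in s: F(s) = sin(2*s)**4.
Then F(pi/12) - F(0) = (1/16) - (0) = 1/16.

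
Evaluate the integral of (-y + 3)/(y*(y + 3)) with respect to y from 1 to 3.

Factor the denominator: y**2 + 3*y = (y + 3)y.
Partial fractions: (-y + 3)/(y*(y + 3)) = -2/(y + 3) + 1/y.
An antiderivative is F(y) = log(y) - 2*log(y + 3).
Then F(3) - F(1) = (-log(12)) - (-log(16)) = log(4/3).

log(4/3)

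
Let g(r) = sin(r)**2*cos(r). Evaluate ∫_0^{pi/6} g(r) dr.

1/24

Let u = sin(r), so du = cos(r) dr. When r = 0, u = 0; when r = pi/6, u = 1/2.
The integral becomes ∫ u**2 du from 0 to 1/2, with antiderivative u**3/3.
Back in r: F(r) = sin(r)**3/3.
Then F(pi/6) - F(0) = (1/24) - (0) = 1/24.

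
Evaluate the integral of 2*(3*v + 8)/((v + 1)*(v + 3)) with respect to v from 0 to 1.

Factor the denominator: v**2 + 4*v + 3 = (v + 3)(v + 1).
Partial fractions: 2*(3*v + 8)/((v + 1)*(v + 3)) = 1/(v + 3) + 5/(v + 1).
An antiderivative is F(v) = 5*log(v + 1) + log(v + 3).
Then F(1) - F(0) = (7*log(2)) - (log(3)) = -log(3) + 7*log(2).

-log(3) + 7*log(2)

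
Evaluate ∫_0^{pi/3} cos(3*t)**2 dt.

Use the identity cos^2(3*t) = (1 + cos(6*t))/2.
An antiderivative is F(t) = t/2 + sin(6*t)/12.
Then F(pi/3) - F(0) = (pi/6) - (0) = pi/6.

pi/6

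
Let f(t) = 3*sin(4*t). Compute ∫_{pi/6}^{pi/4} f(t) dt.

An antiderivative is F(t) = -3*cos(4*t)/4.
Then F(pi/4) - F(pi/6) = (3/4) - (3/8) = 3/8.

3/8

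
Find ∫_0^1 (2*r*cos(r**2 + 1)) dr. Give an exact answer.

-sin(1) + sin(2)

Let u = r**2 + 1, so du = 2*r dr. When r = 0, u = 1; when r = 1, u = 2.
The integral becomes ∫ cos(u) du from 1 to 2, with antiderivative sin(u).
Back in r: F(r) = sin(r**2 + 1).
Then F(1) - F(0) = (sin(2)) - (sin(1)) = -sin(1) + sin(2).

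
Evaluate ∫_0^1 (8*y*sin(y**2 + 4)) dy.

4*cos(4) - 4*cos(5)

Let u = y**2 + 4, so du = 2*y dy. When y = 0, u = 4; when y = 1, u = 5.
The integral becomes 4·∫ sin(u) du from 4 to 5, with antiderivative -4*cos(u).
Back in y: F(y) = -4*cos(y**2 + 4).
Then F(1) - F(0) = (-4*cos(5)) - (-4*cos(4)) = 4*cos(4) - 4*cos(5).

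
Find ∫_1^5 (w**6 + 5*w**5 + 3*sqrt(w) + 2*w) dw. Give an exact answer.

10*sqrt(5) + 169418/7

By the power rule, an antiderivative is F(w) = w**7/7 + 5*w**6/6 + 2*w**(3/2) + w**2.
Then F(5) - F(1) = (10*sqrt(5) + 1016675/42) - (167/42) = 10*sqrt(5) + 169418/7.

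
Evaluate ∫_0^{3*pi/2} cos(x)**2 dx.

3*pi/4

Use the identity cos^2(x) = (1 + cos(2*x))/2.
An antiderivative is F(x) = x/2 + sin(2*x)/4.
Then F(3*pi/2) - F(0) = (3*pi/4) - (0) = 3*pi/4.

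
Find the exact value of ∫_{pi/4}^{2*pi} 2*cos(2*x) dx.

An antiderivative is F(x) = sin(2*x).
Then F(2*pi) - F(pi/4) = (0) - (1) = -1.

-1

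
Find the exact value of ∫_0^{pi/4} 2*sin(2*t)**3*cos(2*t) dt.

Let u = sin(2*t), so du = 2*cos(2*t) dt. When t = 0, u = 0; when t = pi/4, u = 1.
The integral becomes ∫ u**3 du from 0 to 1, with antiderivative u**4/4.
Back in t: F(t) = sin(2*t)**4/4.
Then F(pi/4) - F(0) = (1/4) - (0) = 1/4.

1/4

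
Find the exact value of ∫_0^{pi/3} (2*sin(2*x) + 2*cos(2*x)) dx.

An antiderivative is F(x) = sin(2*x) - cos(2*x).
Then F(pi/3) - F(0) = (1/2 + sqrt(3)/2) - (-1) = sqrt(3)/2 + 3/2.

sqrt(3)/2 + 3/2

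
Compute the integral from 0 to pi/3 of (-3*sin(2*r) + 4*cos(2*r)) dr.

-9/4 + sqrt(3)

An antiderivative is F(r) = 2*sin(2*r) + 3*cos(2*r)/2.
Then F(pi/3) - F(0) = (-3/4 + sqrt(3)) - (3/2) = -9/4 + sqrt(3).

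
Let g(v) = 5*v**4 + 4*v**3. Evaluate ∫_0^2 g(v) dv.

By the power rule, an antiderivative is F(v) = v**5 + v**4.
Then F(2) - F(0) = (48) - (0) = 48.

48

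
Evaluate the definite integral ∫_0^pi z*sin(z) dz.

Integrate by parts once (u = z, dv = sin(z) dz).
An antiderivative is F(z) = -z*cos(z) + sin(z).
Then F(pi) - F(0) = (pi) - (0) = pi.

pi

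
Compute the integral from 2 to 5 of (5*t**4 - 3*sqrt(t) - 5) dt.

-10*sqrt(5) + 4*sqrt(2) + 3078

By the power rule, an antiderivative is F(t) = t**5 - 2*t**(3/2) - 5*t.
Then F(5) - F(2) = (3100 - 10*sqrt(5)) - (22 - 4*sqrt(2)) = -10*sqrt(5) + 4*sqrt(2) + 3078.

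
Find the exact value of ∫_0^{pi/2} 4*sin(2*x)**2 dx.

pi

Use the identity sin^2(2*x) = (1 - cos(4*x))/2.
An antiderivative is F(x) = 2*x - sin(4*x)/2.
Then F(pi/2) - F(0) = (pi) - (0) = pi.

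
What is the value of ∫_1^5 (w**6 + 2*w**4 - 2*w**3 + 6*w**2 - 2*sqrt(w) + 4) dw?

1298168/105 - 20*sqrt(5)/3

By the power rule, an antiderivative is F(w) = w**7/7 + 2*w**5/5 - w**4/2 - 4*w**(3/2)/3 + 2*w**3 + 4*w.
Then F(5) - F(1) = (173155/14 - 20*sqrt(5)/3) - (989/210) = 1298168/105 - 20*sqrt(5)/3.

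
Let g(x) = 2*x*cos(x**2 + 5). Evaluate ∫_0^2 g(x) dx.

sin(9) - sin(5)

Let u = x**2 + 5, so du = 2*x dx. When x = 0, u = 5; when x = 2, u = 9.
The integral becomes ∫ cos(u) du from 5 to 9, with antiderivative sin(u).
Back in x: F(x) = sin(x**2 + 5).
Then F(2) - F(0) = (sin(9)) - (sin(5)) = sin(9) - sin(5).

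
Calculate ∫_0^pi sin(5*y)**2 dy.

Use the identity sin^2(5*y) = (1 - cos(10*y))/2.
An antiderivative is F(y) = y/2 - sin(10*y)/20.
Then F(pi) - F(0) = (pi/2) - (0) = pi/2.

pi/2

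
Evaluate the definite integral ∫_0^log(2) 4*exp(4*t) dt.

15

Let u = exp(t), so du = exp(t) dt. When t = 0, u = 1; when t = log(2), u = 2.
The integral becomes 4·∫ u**3 du from 1 to 2, with antiderivative u**4.
Back in t: F(t) = exp(4*t).
Then F(log(2)) - F(0) = (16) - (1) = 15.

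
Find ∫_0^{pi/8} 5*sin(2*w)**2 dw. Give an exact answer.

-5/8 + 5*pi/16

Use the identity sin^2(2*w) = (1 - cos(4*w))/2.
An antiderivative is F(w) = 5*w/2 - 5*sin(4*w)/8.
Then F(pi/8) - F(0) = (-5/8 + 5*pi/16) - (0) = -5/8 + 5*pi/16.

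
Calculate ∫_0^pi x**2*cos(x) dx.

Integrate by parts twice (u = x^2, dv = cos(x) dx).
An antiderivative is F(x) = x**2*sin(x) + 2*x*cos(x) - 2*sin(x).
Then F(pi) - F(0) = (-2*pi) - (0) = -2*pi.

-2*pi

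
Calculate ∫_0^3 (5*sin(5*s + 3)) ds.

cos(3) - cos(18)

Let u = 5*s + 3, so du = 5 ds. When s = 0, u = 3; when s = 3, u = 18.
The integral becomes ∫ sin(u) du from 3 to 18, with antiderivative -cos(u).
Back in s: F(s) = -cos(5*s + 3).
Then F(3) - F(0) = (-cos(18)) - (-cos(3)) = cos(3) - cos(18).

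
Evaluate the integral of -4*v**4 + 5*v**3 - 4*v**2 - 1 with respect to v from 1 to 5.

-28328/15

By the power rule, an antiderivative is F(v) = -4*v**5/5 + 5*v**4/4 - 4*v**3/3 - v.
Then F(5) - F(1) = (-22685/12) - (-113/60) = -28328/15.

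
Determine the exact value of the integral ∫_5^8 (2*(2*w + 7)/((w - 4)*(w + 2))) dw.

-log(5) + log(7) + 9*log(2)

Factor the denominator: w**2 - 2*w - 8 = (w + 2)(w - 4).
Partial fractions: 2*(2*w + 7)/((w - 4)*(w + 2)) = -1/(w + 2) + 5/(w - 4).
An antiderivative is F(w) = 5*log(w - 4) - log(w + 2).
Then F(8) - F(5) = (-log(5) + 9*log(2)) - (-log(7)) = -log(5) + log(7) + 9*log(2).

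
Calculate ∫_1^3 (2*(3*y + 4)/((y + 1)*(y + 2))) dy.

-4*log(3) + 2*log(2) + 4*log(5)

Factor the denominator: y**2 + 3*y + 2 = (y + 2)(y + 1).
Partial fractions: 2*(3*y + 4)/((y + 1)*(y + 2)) = 4/(y + 2) + 2/(y + 1).
An antiderivative is F(y) = 2*log(y + 1) + 4*log(y + 2).
Then F(3) - F(1) = (4*log(2) + 4*log(5)) - (2*log(2) + 4*log(3)) = -4*log(3) + 2*log(2) + 4*log(5).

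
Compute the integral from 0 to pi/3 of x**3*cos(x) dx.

Integrate by parts 3 times (u = x^3, dv = cos(x) dx).
An antiderivative is F(x) = x**3*sin(x) + 3*x**2*cos(x) - 6*x*sin(x) - 6*cos(x).
Then F(pi/3) - F(0) = (-sqrt(3)*pi - 3 + sqrt(3)*pi**3/54 + pi**2/6) - (-6) = -sqrt(3)*pi + sqrt(3)*pi**3/54 + pi**2/6 + 3.

-sqrt(3)*pi + sqrt(3)*pi**3/54 + pi**2/6 + 3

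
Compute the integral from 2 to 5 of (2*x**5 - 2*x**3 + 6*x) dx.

By the power rule, an antiderivative is F(x) = x**6/3 - x**4/2 + 3*x**2.
Then F(5) - F(2) = (29825/6) - (76/3) = 9891/2.

9891/2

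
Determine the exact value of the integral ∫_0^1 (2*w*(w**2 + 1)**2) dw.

Let u = w**2 + 1, so du = 2*w dw. When w = 0, u = 1; when w = 1, u = 2.
The integral becomes ∫ u**2 du from 1 to 2, with antiderivative u**3/3.
Back in w: F(w) = (w**2 + 1)**3/3.
Then F(1) - F(0) = (8/3) - (1/3) = 7/3.

7/3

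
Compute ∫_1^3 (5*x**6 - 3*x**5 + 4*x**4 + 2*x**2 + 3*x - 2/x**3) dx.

By the power rule, an antiderivative is F(x) = 5*x**7/7 - x**6/2 + 4*x**5/5 + 2*x**3/3 + 3*x**2/2 + x**(-2).
Then F(3) - F(1) = (448451/315) - (439/105) = 447134/315.

447134/315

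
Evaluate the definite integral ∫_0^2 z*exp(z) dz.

Integrate by parts once (u = z, dv = exp(z) dz).
An antiderivative is F(z) = (z - 1)*exp(z).
Then F(2) - F(0) = (exp(2)) - (-1) = 1 + exp(2).

1 + exp(2)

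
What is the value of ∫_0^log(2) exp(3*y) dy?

Let u = exp(y), so du = exp(y) dy. When y = 0, u = 1; when y = log(2), u = 2.
The integral becomes ∫ u**2 du from 1 to 2, with antiderivative u**3/3.
Back in y: F(y) = exp(3*y)/3.
Then F(log(2)) - F(0) = (8/3) - (1/3) = 7/3.

7/3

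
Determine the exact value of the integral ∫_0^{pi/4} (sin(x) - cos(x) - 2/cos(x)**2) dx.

-sqrt(2) - 1

An antiderivative is F(x) = -sin(x) - cos(x) - 2*tan(x).
Then F(pi/4) - F(0) = (-2 - sqrt(2)) - (-1) = -sqrt(2) - 1.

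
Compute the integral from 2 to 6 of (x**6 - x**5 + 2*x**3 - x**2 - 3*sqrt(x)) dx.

By the power rule, an antiderivative is F(x) = x**7/7 - x**6/6 + x**4/2 - 2*x**(3/2) - x**3/3.
Then F(6) - F(2) = (229536/7 - 12*sqrt(6)) - (272/21 - 4*sqrt(2)) = -12*sqrt(6) + 4*sqrt(2) + 688336/21.

-12*sqrt(6) + 4*sqrt(2) + 688336/21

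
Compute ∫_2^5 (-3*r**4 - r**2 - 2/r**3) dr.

By the power rule, an antiderivative is F(r) = -3*r**5/5 - r**3/3 + r**(-2).
Then F(5) - F(2) = (-143747/75) - (-1297/60) = -189501/100.

-189501/100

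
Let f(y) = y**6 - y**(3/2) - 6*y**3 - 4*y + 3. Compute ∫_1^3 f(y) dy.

6394/35 - 18*sqrt(3)/5

By the power rule, an antiderivative is F(y) = y**7/7 - 2*y**(5/2)/5 - 3*y**4/2 - 2*y**2 + 3*y.
Then F(3) - F(1) = (2547/14 - 18*sqrt(3)/5) - (-53/70) = 6394/35 - 18*sqrt(3)/5.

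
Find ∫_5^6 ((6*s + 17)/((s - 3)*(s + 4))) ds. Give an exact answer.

-4*log(2) + log(5) + 3*log(3)

Factor the denominator: s**2 + s - 12 = (s + 4)(s - 3).
Partial fractions: (6*s + 17)/((s - 3)*(s + 4)) = 1/(s + 4) + 5/(s - 3).
An antiderivative is F(s) = 5*log(s - 3) + log(s + 4).
Then F(6) - F(5) = (log(2) + log(5) + 5*log(3)) - (2*log(3) + 5*log(2)) = -4*log(2) + log(5) + 3*log(3).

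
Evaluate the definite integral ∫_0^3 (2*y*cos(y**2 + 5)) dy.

-sin(5) + sin(14)

Let u = y**2 + 5, so du = 2*y dy. When y = 0, u = 5; when y = 3, u = 14.
The integral becomes ∫ cos(u) du from 5 to 14, with antiderivative sin(u).
Back in y: F(y) = sin(y**2 + 5).
Then F(3) - F(0) = (sin(14)) - (sin(5)) = -sin(5) + sin(14).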